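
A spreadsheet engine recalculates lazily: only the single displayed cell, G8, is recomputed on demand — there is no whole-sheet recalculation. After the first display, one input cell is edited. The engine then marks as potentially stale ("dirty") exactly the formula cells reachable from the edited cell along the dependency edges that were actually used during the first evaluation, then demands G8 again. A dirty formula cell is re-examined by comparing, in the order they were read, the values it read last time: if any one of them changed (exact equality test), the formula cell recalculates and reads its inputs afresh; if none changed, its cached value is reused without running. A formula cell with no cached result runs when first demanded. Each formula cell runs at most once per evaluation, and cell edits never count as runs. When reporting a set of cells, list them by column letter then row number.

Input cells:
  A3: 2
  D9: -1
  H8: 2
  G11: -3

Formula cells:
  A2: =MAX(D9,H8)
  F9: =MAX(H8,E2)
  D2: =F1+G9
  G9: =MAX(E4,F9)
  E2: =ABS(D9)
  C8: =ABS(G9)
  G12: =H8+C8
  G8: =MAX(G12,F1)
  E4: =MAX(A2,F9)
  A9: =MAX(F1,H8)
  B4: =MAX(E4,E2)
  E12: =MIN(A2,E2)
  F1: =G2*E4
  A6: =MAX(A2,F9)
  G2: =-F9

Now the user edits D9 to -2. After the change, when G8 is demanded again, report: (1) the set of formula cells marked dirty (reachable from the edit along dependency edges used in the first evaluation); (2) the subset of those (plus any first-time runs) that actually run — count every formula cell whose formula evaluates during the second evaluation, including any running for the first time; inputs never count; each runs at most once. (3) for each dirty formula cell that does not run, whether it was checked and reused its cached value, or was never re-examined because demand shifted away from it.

Marked dirty: A2, C8, E2, E4, F1, F9, G2, G8, G9, G12.
Formula cells that run: A2, E2, F9 — 3 in total.
Checked but reused from cache: C8, E4, F1, G2, G8, G9, G12.
Key observation: the cutoff stops propagation at E4 — its inputs' values are unchanged, so it reuses its cache.

First evaluation (everything demanded from the output):
  A2 = MAX(-1, 2) = 2
  E2 = ABS(-1) = 1
  F9 = MAX(2, 1) = 2
  E4 = MAX(2, 2) = 2
  G2 = -(2) = -2
  F1 = -2 * 2 = -4
  G9 = MAX(2, 2) = 2
  C8 = ABS(2) = 2
  G12 = 2 + 2 = 4
  G8 = MAX(4, -4) = 4

Propagation after the edit:
  A2: runs — D9 -1->-2; result 2 (same value as before).
  E2: runs — D9 -1->-2; result 2.
  F9: runs — E2 1->2; result 2 (same value as before).
  E4: checked — values it read are unchanged (A2 unchanged, F9 unchanged); reused cached 2 without running.
  G2: checked — values it read are unchanged (F9 unchanged); reused cached -2 without running.
  F1: checked — values it read are unchanged (G2 unchanged, E4 unchanged); reused cached -4 without running.
  G9: checked — values it read are unchanged (E4 unchanged, F9 unchanged); reused cached 2 without running.
  C8: checked — values it read are unchanged (G9 unchanged); reused cached 2 without running.
  G12: checked — values it read are unchanged (H8 unchanged, C8 unchanged); reused cached 4 without running.
  G8: checked — values it read are unchanged (G12 unchanged, F1 unchanged); reused cached 4 without running.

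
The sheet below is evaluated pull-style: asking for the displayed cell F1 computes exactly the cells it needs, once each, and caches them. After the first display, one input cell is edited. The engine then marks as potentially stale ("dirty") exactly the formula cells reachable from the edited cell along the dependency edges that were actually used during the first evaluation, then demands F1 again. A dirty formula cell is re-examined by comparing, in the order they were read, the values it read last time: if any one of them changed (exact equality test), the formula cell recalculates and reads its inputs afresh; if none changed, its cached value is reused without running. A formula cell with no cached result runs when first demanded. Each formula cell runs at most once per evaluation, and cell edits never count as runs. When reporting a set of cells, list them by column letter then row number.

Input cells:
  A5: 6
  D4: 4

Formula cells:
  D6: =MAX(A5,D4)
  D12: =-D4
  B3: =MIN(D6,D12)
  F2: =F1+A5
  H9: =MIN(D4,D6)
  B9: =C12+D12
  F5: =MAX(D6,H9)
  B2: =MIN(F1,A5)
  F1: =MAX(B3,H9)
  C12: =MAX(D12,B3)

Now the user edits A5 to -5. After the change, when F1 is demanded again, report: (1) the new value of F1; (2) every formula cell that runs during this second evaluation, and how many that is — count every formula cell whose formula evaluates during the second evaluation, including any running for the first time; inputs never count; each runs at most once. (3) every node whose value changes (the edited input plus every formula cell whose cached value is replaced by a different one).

Demanding F1 again yields 4.
3 formula cells run: B3, D6, H9.
The nodes whose values change: A5, D6.
Note where the cutoff bites: F1 is checked, finds nothing changed, and keeps its cache.

First demand of the output computes:
  D6 = MAX(6, 4) = 6
  D12 = -(4) = -4
  B3 = MIN(6, -4) = -4
  H9 = MIN(4, 6) = 4
  F1 = MAX(-4, 4) = 4

After the edit, cleaning proceeds:
  D6: a read changed (A5 6->-5) — executes, giving 4.
  B3: a read changed (D6 6->4) — executes, giving -4 — identical to its old value.
  H9: a read changed (D6 6->4) — executes, giving 4 — identical to its old value.
  F1: dirty, but its reads are unchanged (B3 unchanged, H9 unchanged); cached 4 stands.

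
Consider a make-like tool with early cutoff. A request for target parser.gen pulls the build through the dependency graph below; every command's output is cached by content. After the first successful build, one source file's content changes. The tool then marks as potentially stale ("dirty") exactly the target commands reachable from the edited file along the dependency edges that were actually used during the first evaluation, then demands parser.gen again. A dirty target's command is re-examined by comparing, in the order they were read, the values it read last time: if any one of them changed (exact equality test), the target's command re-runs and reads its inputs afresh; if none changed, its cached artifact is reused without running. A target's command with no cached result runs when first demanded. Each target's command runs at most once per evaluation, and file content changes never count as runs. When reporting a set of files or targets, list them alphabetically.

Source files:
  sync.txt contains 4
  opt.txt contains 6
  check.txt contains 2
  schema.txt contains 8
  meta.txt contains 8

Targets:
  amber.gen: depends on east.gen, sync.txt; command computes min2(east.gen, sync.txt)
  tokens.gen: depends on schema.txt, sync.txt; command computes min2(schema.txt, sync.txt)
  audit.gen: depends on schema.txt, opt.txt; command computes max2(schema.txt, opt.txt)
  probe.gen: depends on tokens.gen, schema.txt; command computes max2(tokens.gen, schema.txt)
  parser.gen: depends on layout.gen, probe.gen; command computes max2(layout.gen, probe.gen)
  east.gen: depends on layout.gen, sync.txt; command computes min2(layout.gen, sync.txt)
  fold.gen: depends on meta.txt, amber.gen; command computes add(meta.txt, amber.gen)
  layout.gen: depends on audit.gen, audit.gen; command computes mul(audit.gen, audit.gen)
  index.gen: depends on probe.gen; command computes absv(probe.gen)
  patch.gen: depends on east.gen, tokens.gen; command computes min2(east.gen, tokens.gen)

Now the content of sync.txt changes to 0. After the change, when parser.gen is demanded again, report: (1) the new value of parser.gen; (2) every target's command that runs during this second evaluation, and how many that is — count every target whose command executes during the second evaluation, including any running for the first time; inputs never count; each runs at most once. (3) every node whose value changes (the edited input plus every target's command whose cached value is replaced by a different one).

First demand of the output computes:
  audit.gen = max2(8, 6) = 8
  layout.gen = mul(8, 8) = 64
  tokens.gen = min2(8, 4) = 4
  probe.gen = max2(4, 8) = 8
  parser.gen = max2(64, 8) = 64

After the edit, cleaning proceeds:
  tokens.gen: a read changed (sync.txt 4->0) — executes, giving 0.
  probe.gen: a read changed (tokens.gen 4->0) — executes, giving 8 — identical to its old value.
  parser.gen: dirty, but its reads are unchanged (layout.gen unchanged, probe.gen unchanged); cached 64 stands.

Note the absorption at probe.gen: it re-runs yet its value is the same, leaving the output's value untouched.

Demanding parser.gen again yields 64.
2 target commands run: probe.gen, tokens.gen.
The nodes whose values change: sync.txt, tokens.gen.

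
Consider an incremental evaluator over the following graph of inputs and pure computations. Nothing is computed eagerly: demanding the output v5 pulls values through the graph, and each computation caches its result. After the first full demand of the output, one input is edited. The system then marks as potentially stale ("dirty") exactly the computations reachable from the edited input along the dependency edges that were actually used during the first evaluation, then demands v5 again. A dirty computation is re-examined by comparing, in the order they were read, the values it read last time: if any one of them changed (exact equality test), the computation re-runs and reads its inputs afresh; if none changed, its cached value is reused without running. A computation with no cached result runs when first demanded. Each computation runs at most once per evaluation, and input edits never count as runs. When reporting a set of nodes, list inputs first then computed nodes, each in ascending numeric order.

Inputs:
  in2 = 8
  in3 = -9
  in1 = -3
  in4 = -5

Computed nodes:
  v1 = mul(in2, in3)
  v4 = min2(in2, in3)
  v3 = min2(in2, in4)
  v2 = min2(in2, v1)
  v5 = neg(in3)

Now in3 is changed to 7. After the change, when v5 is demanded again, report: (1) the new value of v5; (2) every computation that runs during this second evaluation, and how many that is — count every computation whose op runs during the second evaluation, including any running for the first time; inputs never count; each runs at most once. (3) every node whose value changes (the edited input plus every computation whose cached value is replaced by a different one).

Initial pass — values computed on the first demand:
  v5 = neg(-9) = 9

Second demand — change propagation:
  v5: re-runs because in3 -9->7; new result -7.

v5 now evaluates to -7.
Run set: v5 (1 run).
Changed values: in3, v5.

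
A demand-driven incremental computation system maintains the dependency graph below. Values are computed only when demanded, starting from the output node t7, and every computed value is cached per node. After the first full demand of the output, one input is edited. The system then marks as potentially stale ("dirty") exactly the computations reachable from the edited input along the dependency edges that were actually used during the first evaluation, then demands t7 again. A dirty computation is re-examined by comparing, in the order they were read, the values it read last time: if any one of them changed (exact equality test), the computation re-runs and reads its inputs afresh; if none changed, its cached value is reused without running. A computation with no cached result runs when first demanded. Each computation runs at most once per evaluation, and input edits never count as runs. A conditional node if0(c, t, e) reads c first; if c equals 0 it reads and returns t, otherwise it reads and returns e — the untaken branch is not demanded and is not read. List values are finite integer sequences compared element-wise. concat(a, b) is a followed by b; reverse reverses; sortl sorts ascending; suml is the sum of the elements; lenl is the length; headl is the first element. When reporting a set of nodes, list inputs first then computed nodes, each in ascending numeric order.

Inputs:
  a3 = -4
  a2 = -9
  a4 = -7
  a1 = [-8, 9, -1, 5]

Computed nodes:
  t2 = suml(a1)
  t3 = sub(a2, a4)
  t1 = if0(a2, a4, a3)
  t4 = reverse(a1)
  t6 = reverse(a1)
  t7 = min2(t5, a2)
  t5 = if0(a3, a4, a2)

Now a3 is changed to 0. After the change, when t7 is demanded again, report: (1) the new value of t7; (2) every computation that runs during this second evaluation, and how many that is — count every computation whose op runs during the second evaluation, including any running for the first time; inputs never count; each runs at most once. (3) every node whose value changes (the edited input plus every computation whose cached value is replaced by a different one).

New value of t7: -9.
Computations that run: t5, t7 — 2 in total.
Values that change: a3, t5.

First evaluation (everything demanded from the output):
  t5 = if0(a3=-4 -> else branch a2) = -9
  t7 = min2(-9, -9) = -9

Propagation after the edit:
  t5: runs — a3 -4->0; result -7.
  t7: runs — t5 -9->-7; result -9 (same value as before).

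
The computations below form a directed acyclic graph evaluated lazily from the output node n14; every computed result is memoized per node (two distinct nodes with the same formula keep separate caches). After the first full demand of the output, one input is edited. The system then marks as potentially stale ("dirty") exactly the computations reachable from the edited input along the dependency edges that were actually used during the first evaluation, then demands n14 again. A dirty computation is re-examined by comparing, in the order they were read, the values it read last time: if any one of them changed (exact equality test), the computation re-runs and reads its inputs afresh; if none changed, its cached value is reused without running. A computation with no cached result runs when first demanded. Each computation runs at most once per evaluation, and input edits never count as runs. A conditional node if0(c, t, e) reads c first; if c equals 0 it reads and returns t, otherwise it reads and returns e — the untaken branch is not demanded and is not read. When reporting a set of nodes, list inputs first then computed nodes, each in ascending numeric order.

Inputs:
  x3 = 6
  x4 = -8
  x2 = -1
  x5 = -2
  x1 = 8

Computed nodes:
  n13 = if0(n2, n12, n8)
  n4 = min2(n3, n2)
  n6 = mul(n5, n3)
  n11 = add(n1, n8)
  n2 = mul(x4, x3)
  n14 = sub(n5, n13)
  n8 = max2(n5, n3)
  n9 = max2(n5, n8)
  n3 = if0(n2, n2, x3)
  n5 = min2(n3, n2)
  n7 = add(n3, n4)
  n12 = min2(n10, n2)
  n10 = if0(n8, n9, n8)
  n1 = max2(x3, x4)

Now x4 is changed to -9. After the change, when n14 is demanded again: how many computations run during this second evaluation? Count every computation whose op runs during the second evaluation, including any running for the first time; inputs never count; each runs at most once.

First demand of the output computes:
  n2 = mul(-8, 6) = -48
  n3 = if0(n2=-48 -> else branch x3) = 6
  n5 = min2(6, -48) = -48
  n8 = max2(-48, 6) = 6
  n13 = if0(n2=-48 -> else branch n8) = 6
  n14 = sub(-48, 6) = -54

After the edit, cleaning proceeds:
  n2: a read changed (x4 -8->-9) — executes, giving -54.
  n3: a read changed (n2 -48->-54) — executes, giving 6 — identical to its old value.
  n5: a read changed (n2 -48->-54) — executes, giving -54.
  n8: a read changed (n5 -48->-54) — executes, giving 6 — identical to its old value.
  n13: a read changed (n2 -48->-54) — executes, giving 6 — identical to its old value.
  n14: a read changed (n5 -48->-54) — executes, giving -60.

6 computations run: n2, n3, n5, n8, n13, n14.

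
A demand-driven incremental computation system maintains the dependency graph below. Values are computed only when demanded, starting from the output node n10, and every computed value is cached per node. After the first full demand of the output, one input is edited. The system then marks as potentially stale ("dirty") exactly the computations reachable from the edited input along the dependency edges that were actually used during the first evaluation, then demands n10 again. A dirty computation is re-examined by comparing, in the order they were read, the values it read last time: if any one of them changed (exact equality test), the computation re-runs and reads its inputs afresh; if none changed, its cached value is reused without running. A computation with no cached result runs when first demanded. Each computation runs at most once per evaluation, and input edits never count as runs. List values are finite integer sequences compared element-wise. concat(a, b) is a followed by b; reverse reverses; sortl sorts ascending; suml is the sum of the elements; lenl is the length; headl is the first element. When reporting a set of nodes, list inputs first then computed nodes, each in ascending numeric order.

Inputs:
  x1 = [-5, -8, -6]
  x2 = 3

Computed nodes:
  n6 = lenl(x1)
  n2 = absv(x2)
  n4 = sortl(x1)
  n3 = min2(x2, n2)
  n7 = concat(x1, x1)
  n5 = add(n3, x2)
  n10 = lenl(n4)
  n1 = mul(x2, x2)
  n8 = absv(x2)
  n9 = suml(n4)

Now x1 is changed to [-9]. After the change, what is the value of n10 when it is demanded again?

First evaluation (everything demanded from the output):
  n4 = sortl([-5, -8, -6]) = [-8, -6, -5]
  n10 = lenl([-8, -6, -5]) = 3

Propagation after the edit:
  n4: runs — x1 [-5, -8, -6]->[-9]; result [-9].
  n10: runs — n4 [-8, -6, -5]->[-9]; result 1.

New value of n10: 1.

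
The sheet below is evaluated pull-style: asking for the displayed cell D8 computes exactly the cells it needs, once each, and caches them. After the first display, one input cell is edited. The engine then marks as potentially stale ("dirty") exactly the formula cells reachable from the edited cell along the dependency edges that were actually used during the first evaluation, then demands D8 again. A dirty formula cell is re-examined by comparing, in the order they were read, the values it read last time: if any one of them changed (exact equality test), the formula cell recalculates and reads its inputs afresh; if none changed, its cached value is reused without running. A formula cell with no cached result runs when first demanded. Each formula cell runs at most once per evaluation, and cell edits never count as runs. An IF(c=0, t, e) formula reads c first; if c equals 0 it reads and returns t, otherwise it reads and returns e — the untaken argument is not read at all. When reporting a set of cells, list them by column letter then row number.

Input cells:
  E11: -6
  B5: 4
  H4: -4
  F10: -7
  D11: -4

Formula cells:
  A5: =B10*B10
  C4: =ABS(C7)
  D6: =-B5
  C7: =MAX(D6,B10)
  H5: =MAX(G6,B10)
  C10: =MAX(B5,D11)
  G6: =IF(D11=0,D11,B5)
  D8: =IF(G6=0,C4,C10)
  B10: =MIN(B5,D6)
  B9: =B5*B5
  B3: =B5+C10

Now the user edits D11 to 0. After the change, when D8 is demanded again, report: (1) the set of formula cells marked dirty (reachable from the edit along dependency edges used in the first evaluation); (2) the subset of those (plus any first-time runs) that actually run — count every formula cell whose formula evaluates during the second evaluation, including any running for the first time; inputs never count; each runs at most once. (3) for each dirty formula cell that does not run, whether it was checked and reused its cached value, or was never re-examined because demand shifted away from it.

The edit dirties: C10, D8, G6.
6 formula cells run: B10, C4, C7, D6, D8, G6.
Unvisited dirty nodes (no longer demanded): C10.
Note the branch switch — demand abandons C10, which is never re-examined.

First demand of the output computes:
  C10 = MAX(4, -4) = 4
  G6 = IF(D11=0: D11=-4 -> else branch B5) = 4
  D8 = IF(G6=0: G6=4 -> else branch C10) = 4

After the edit, cleaning proceeds:
  C10: stays stale; no demand reaches it after the flip.
  D6: had never run; runs now, result -4.
  B10: had never run; runs now, result -4.
  C7: had never run; runs now, result -4.
  C4: had never run; runs now, result 4.
  G6: a read changed (D11 -4->0) — executes, giving 0.
  D8: a read changed (G6 4->0) — executes, giving 4 — identical to its old value.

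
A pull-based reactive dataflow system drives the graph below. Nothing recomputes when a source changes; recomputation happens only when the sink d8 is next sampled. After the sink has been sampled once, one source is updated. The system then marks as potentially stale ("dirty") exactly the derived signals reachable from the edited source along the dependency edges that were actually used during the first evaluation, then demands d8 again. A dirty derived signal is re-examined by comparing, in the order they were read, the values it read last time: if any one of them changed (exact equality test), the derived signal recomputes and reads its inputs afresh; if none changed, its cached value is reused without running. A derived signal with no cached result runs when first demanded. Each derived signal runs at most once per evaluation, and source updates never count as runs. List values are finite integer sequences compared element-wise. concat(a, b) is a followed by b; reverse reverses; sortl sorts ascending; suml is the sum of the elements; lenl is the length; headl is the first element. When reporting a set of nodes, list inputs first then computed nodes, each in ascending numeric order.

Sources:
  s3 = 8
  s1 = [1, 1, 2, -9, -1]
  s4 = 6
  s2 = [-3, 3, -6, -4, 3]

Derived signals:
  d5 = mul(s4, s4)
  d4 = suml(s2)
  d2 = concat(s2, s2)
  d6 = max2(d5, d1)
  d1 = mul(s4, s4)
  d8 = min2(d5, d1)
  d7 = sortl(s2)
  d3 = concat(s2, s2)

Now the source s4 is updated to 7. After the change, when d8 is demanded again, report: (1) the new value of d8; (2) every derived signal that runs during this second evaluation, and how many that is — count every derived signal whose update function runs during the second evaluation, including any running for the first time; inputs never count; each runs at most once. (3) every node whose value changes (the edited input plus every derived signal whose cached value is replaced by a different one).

First evaluation (everything demanded from the output):
  d1 = mul(6, 6) = 36
  d5 = mul(6, 6) = 36
  d8 = min2(36, 36) = 36

Propagation after the edit:
  d1: runs — s4 6->7; s4 6->7; result 49.
  d5: runs — s4 6->7; s4 6->7; result 49.
  d8: runs — d5 36->49; d1 36->49; result 49.

New value of d8: 49.
Derived signals that run: d1, d5, d8 — 3 in total.
Values that change: s4, d1, d5, d8.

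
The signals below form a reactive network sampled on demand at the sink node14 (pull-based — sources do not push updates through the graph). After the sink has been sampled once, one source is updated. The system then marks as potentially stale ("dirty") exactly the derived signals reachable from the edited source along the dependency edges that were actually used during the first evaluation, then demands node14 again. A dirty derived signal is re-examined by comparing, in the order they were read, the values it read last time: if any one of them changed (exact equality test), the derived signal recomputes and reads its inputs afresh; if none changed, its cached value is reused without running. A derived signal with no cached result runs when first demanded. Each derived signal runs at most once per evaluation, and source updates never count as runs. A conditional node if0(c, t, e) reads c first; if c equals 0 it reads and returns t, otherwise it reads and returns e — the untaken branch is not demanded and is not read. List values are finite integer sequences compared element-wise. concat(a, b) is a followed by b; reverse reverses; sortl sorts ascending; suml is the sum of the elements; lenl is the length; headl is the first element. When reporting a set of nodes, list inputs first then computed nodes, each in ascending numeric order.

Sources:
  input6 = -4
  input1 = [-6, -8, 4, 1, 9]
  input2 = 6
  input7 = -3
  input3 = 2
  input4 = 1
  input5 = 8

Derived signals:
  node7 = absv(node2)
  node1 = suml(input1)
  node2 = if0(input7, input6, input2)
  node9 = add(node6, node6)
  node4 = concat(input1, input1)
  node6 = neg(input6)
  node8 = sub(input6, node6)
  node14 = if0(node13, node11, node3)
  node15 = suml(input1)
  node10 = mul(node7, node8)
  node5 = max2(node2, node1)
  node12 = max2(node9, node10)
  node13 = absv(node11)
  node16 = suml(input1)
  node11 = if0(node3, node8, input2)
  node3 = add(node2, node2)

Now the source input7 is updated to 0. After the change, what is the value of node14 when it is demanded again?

node14 now evaluates to -8.
The important point: at node13 every value read last time is unchanged, so the dirty flag clears without a run.

Initial pass — values computed on the first demand:
  node2 = if0(input7=-3 -> else branch input2) = 6
  node3 = add(6, 6) = 12
  node11 = if0(node3=12 -> else branch input2) = 6
  node13 = absv(6) = 6
  node14 = if0(node13=6 -> else branch node3) = 12

Second demand — change propagation:
  node2: re-runs because input7 -3->0; new result -4.
  node3: re-runs because node2 6->-4; node2 6->-4; new result -8.
  node11: re-runs because node3 12->-8; new result 6 (unchanged).
  node13: re-examined; everything it read last time is the same (node11 unchanged) — cache 6 kept, no run.
  node14: re-runs because node3 12->-8; new result -8.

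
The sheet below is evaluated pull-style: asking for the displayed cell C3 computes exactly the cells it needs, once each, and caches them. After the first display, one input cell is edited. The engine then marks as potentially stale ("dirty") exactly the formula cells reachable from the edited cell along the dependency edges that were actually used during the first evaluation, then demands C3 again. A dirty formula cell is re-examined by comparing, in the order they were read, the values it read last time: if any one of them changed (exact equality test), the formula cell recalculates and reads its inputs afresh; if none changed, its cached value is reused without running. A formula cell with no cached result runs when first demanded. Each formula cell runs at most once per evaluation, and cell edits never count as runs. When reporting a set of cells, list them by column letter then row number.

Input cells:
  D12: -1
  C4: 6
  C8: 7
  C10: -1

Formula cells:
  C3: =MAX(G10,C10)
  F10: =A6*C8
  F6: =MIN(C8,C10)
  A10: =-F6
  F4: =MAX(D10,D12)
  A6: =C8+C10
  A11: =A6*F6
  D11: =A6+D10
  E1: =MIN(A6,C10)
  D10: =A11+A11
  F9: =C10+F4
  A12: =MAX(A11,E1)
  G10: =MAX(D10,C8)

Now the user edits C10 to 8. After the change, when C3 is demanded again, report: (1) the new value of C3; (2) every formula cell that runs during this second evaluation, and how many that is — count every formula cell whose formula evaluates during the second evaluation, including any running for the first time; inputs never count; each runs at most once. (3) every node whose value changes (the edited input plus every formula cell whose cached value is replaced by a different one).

First demand of the output computes:
  A6 = 7 + -1 = 6
  F6 = MIN(7, -1) = -1
  A11 = 6 * -1 = -6
  D10 = -6 + -6 = -12
  G10 = MAX(-12, 7) = 7
  C3 = MAX(7, -1) = 7

After the edit, cleaning proceeds:
  A6: a read changed (C10 -1->8) — executes, giving 15.
  F6: a read changed (C10 -1->8) — executes, giving 7.
  A11: a read changed (A6 6->15; F6 -1->7) — executes, giving 105.
  D10: a read changed (A11 -6->105; A11 -6->105) — executes, giving 210.
  G10: a read changed (D10 -12->210) — executes, giving 210.
  C3: a read changed (G10 7->210; C10 -1->8) — executes, giving 210.

Demanding C3 again yields 210.
6 formula cells run: A6, A11, C3, D10, F6, G10.
The nodes whose values change: A6, A11, C3, C10, D10, F6, G10.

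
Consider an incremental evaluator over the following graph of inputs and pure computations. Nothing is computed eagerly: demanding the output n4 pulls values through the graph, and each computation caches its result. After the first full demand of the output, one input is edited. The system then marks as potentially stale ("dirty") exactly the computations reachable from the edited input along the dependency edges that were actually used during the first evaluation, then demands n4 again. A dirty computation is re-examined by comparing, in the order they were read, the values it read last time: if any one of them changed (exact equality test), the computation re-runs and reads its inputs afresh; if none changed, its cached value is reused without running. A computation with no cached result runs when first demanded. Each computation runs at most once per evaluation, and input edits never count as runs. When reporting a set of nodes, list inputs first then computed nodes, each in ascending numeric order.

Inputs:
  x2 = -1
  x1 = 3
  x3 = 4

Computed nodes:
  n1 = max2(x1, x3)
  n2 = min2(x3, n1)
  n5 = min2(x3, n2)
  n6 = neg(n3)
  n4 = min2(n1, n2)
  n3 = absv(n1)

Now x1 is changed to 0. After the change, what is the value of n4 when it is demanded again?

Initial pass — values computed on the first demand:
  n1 = max2(3, 4) = 4
  n2 = min2(4, 4) = 4
  n4 = min2(4, 4) = 4

Second demand — change propagation:
  n1: re-runs because x1 3->0; new result 4 (unchanged).
  n2: re-examined; everything it read last time is the same (x3 unchanged, n1 unchanged) — cache 4 kept, no run.
  n4: re-examined; everything it read last time is the same (n1 unchanged, n2 unchanged) — cache 4 kept, no run.

The important point: n1 recomputes to an identical value, and the output ends up unchanged.

n4 now evaluates to 4.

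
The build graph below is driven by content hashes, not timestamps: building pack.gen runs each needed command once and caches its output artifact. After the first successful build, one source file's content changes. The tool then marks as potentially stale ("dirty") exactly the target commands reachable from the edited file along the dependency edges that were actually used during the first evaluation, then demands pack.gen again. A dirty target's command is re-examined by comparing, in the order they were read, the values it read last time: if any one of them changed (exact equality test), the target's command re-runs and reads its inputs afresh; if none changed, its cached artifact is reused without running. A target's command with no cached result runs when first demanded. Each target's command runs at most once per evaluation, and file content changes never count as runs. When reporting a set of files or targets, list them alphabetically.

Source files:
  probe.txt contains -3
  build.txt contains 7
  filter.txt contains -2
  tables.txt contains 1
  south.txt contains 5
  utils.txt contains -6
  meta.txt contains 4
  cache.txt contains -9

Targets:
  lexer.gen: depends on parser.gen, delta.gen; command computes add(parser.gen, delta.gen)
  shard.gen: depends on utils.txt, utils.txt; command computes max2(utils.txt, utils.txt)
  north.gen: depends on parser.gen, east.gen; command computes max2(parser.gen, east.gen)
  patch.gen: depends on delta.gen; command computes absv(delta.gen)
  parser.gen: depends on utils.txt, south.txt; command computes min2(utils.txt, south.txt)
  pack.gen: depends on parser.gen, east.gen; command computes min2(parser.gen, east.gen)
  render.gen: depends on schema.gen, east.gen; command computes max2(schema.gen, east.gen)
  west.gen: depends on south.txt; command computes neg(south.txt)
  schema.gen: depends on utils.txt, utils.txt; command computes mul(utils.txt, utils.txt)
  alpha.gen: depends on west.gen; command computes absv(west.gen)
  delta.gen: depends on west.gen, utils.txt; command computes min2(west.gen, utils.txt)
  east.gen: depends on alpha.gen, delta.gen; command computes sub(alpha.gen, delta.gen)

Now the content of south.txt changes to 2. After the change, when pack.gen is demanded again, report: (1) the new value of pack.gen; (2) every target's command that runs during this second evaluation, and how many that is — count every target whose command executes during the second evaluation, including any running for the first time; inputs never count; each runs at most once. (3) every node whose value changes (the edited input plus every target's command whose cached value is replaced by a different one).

pack.gen now evaluates to -6.
Run set: alpha.gen, delta.gen, east.gen, pack.gen, parser.gen, west.gen (6 run).
Changed values: alpha.gen, east.gen, south.txt, west.gen.

Initial pass — values computed on the first demand:
  parser.gen = min2(-6, 5) = -6
  west.gen = neg(5) = -5
  alpha.gen = absv(-5) = 5
  delta.gen = min2(-5, -6) = -6
  east.gen = sub(5, -6) = 11
  pack.gen = min2(-6, 11) = -6

Second demand — change propagation:
  parser.gen: re-runs because south.txt 5->2; new result -6 (unchanged).
  west.gen: re-runs because south.txt 5->2; new result -2.
  alpha.gen: re-runs because west.gen -5->-2; new result 2.
  delta.gen: re-runs because west.gen -5->-2; new result -6 (unchanged).
  east.gen: re-runs because alpha.gen 5->2; new result 8.
  pack.gen: re-runs because east.gen 11->8; new result -6 (unchanged).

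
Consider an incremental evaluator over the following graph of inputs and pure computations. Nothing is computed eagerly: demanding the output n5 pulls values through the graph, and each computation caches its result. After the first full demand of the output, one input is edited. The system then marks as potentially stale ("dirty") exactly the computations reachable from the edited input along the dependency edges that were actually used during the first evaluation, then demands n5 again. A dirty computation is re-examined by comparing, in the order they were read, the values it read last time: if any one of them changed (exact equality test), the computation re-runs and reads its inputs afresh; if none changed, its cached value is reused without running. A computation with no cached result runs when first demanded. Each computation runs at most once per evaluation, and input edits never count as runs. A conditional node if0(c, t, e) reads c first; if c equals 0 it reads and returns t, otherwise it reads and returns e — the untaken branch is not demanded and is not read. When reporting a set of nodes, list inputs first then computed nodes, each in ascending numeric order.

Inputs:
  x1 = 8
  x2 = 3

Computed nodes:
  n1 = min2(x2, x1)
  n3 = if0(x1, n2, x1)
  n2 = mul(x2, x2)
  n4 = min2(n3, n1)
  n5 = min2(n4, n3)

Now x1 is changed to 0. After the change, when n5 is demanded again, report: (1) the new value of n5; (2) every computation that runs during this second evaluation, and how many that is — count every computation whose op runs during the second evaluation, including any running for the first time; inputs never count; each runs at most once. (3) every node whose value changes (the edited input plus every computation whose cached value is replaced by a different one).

n5 now evaluates to 0.
Run set: n1, n2, n3, n4, n5 (5 run).
Changed values: x1, n1, n3, n4, n5.
The important point: the flipped condition pulls in fresh nodes; n2 runs for the first time.

Initial pass — values computed on the first demand:
  n1 = min2(3, 8) = 3
  n3 = if0(x1=8 -> else branch x1) = 8
  n4 = min2(8, 3) = 3
  n5 = min2(3, 8) = 3

Second demand — change propagation:
  n1: re-runs because x1 8->0; new result 0.
  n2: newly demanded (no cache) — executes and yields 9.
  n3: re-runs because x1 8->0; x1 8->0; new result 9.
  n4: re-runs because n3 8->9; n1 3->0; new result 0.
  n5: re-runs because n4 3->0; n3 8->9; new result 0.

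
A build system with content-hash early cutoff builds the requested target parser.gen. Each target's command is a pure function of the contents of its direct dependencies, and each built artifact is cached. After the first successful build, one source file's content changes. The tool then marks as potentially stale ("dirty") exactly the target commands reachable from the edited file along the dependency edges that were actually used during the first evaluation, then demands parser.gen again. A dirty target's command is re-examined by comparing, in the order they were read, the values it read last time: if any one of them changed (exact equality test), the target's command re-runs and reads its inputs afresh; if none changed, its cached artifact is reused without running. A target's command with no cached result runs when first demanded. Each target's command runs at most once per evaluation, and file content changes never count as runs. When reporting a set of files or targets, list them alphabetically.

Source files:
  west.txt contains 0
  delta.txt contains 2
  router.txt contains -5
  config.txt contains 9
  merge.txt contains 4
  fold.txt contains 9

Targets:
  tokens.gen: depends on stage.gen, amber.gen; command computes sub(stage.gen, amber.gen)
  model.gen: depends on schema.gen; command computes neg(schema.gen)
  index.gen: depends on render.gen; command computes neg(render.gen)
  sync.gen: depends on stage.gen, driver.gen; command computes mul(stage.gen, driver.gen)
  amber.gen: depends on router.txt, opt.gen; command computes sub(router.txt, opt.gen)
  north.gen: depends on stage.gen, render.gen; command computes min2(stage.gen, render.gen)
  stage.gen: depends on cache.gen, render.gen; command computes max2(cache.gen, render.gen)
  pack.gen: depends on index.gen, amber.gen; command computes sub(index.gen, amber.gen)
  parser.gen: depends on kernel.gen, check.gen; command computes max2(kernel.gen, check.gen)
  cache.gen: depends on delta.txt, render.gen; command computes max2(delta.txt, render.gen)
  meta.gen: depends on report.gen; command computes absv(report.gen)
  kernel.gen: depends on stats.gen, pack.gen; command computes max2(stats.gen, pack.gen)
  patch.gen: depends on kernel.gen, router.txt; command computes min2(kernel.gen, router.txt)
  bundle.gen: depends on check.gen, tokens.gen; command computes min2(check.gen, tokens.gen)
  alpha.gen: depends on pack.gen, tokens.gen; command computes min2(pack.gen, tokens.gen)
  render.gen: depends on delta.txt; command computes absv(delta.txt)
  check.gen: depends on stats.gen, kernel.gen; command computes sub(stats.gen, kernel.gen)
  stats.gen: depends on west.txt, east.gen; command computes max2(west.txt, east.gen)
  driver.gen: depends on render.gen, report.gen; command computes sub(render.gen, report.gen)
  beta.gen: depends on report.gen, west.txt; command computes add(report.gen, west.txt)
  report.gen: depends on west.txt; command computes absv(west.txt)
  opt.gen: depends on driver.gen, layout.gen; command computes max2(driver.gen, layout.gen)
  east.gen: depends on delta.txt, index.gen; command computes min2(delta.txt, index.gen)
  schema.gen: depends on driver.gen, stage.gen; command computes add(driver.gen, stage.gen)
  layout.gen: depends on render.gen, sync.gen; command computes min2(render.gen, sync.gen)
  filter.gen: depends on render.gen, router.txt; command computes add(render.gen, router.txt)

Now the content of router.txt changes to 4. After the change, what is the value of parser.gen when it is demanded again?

First evaluation (everything demanded from the output):
  render.gen = absv(2) = 2
  cache.gen = max2(2, 2) = 2
  index.gen = neg(2) = -2
  east.gen = min2(2, -2) = -2
  report.gen = absv(0) = 0
  driver.gen = sub(2, 0) = 2
  stage.gen = max2(2, 2) = 2
  stats.gen = max2(0, -2) = 0
  sync.gen = mul(2, 2) = 4
  layout.gen = min2(2, 4) = 2
  opt.gen = max2(2, 2) = 2
  amber.gen = sub(-5, 2) = -7
  pack.gen = sub(-2, -7) = 5
  kernel.gen = max2(0, 5) = 5
  check.gen = sub(0, 5) = -5
  parser.gen = max2(5, -5) = 5

Propagation after the edit:
  amber.gen: runs — router.txt -5->4; result 2.
  pack.gen: runs — amber.gen -7->2; result -4.
  kernel.gen: runs — pack.gen 5->-4; result 0.
  check.gen: runs — kernel.gen 5->0; result 0.
  parser.gen: runs — kernel.gen 5->0; check.gen -5->0; result 0.

New value of parser.gen: 0.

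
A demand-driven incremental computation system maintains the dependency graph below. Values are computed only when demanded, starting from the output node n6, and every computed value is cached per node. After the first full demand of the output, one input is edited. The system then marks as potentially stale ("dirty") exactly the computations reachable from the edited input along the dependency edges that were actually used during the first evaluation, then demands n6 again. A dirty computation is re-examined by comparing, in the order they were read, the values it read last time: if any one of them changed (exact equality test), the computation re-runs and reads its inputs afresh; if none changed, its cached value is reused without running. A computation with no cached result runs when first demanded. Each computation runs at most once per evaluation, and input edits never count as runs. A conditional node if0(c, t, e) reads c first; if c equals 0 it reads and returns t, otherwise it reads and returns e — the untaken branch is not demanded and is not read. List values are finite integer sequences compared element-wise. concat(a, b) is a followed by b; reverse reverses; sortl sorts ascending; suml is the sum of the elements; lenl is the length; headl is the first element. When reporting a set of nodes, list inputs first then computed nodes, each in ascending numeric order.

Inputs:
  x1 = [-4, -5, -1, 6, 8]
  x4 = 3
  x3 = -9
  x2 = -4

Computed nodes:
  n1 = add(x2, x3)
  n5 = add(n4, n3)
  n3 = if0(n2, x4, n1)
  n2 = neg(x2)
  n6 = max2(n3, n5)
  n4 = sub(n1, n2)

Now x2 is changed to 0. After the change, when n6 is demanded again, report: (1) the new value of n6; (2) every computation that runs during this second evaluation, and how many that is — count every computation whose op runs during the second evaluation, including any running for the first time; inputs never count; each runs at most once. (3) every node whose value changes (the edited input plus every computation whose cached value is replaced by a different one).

First evaluation (everything demanded from the output):
  n1 = add(-4, -9) = -13
  n2 = neg(-4) = 4
  n3 = if0(n2=4 -> else branch n1) = -13
  n4 = sub(-13, 4) = -17
  n5 = add(-17, -13) = -30
  n6 = max2(-13, -30) = -13

Propagation after the edit:
  n1: runs — x2 -4->0; result -9.
  n2: runs — x2 -4->0; result 0.
  n3: runs — n2 4->0; n1 -13->-9; result 3.
  n4: runs — n1 -13->-9; n2 4->0; result -9.
  n5: runs — n4 -17->-9; n3 -13->3; result -6.
  n6: runs — n3 -13->3; n5 -30->-6; result 3.

New value of n6: 3.
Computations that run: n1, n2, n3, n4, n5, n6 — 6 in total.
Values that change: x2, n1, n2, n3, n4, n5, n6.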